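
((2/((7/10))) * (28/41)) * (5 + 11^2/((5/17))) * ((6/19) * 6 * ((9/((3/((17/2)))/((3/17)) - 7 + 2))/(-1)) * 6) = 21586176/779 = 27710.11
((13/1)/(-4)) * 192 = -624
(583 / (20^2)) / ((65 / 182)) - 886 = -881919 / 1000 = -881.92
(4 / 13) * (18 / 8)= 9 / 13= 0.69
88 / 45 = 1.96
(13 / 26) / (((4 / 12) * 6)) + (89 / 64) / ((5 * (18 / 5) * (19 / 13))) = 0.30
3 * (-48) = -144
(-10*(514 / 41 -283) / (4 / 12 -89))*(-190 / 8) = 831675 / 1148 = 724.46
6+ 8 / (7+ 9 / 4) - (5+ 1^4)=32 / 37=0.86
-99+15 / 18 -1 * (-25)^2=-4339 / 6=-723.17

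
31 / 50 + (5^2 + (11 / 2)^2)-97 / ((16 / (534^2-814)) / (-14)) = 603339578 / 25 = 24133583.12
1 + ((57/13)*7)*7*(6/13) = 16927/169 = 100.16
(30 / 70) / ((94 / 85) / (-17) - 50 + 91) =1445 / 138019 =0.01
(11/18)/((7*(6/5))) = 55/756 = 0.07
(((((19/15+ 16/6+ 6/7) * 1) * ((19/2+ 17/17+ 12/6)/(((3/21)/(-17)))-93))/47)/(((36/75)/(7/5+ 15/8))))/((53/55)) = -1140.60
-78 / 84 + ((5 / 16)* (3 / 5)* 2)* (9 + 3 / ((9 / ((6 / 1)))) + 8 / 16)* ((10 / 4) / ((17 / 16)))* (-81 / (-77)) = 12757 / 1309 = 9.75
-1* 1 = -1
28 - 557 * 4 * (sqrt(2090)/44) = -2286.92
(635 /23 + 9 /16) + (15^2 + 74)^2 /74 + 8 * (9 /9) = 16942291 /13616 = 1244.29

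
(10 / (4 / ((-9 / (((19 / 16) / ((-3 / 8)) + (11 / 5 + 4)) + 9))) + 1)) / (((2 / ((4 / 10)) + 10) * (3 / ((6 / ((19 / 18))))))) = -3240 / 11153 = -0.29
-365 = -365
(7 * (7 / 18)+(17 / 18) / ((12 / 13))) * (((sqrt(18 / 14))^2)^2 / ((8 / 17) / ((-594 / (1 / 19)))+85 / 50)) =1164122685 / 319634252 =3.64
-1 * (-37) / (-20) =-37 / 20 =-1.85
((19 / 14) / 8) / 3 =0.06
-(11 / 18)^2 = -121 / 324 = -0.37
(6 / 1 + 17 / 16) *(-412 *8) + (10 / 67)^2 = -104494842 / 4489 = -23277.98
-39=-39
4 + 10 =14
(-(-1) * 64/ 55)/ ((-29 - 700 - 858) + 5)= -32/ 43505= -0.00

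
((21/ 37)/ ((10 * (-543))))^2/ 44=49/ 197339159600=0.00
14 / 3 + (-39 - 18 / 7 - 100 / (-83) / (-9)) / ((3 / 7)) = -207619 / 2241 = -92.65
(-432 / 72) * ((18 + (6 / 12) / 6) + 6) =-289 / 2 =-144.50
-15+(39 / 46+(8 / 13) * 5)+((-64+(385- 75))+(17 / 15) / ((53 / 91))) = 112610681 / 475410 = 236.87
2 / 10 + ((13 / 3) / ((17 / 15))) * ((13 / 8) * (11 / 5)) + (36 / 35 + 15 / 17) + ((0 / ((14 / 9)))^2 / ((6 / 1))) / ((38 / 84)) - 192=-838807 / 4760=-176.22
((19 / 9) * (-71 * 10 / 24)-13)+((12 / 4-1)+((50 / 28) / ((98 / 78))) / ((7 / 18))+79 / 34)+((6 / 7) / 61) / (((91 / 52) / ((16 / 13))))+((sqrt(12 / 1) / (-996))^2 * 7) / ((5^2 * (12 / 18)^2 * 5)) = -812355945588186973 / 12041045939286000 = -67.47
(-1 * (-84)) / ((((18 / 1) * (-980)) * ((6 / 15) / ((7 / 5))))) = -1 / 60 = -0.02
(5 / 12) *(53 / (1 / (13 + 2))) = 1325 / 4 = 331.25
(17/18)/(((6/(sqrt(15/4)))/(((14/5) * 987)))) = 842.40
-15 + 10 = -5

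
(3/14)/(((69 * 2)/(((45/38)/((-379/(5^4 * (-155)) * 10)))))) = 871875/18549776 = 0.05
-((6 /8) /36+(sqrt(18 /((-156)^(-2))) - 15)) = 719 /48 - 468*sqrt(2) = -646.87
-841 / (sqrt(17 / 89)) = -841 * sqrt(1513) / 17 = -1924.27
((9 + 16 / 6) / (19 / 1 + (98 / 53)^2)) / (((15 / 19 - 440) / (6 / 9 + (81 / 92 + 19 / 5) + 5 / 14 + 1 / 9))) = -8994561259 / 1305407515500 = -0.01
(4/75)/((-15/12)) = -16/375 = -0.04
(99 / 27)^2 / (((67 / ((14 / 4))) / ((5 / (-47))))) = -4235 / 56682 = -0.07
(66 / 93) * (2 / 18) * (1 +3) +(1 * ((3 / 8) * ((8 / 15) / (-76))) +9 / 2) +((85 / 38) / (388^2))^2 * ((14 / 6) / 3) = 4.81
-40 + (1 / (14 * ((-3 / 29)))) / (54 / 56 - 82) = -272222 / 6807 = -39.99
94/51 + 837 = 42781/51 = 838.84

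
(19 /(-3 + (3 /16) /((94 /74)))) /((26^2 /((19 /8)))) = -16967 /725010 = -0.02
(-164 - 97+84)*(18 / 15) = -1062 / 5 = -212.40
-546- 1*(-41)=-505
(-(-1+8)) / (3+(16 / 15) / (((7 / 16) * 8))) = -735 / 347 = -2.12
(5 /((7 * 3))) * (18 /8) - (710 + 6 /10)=-99409 /140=-710.06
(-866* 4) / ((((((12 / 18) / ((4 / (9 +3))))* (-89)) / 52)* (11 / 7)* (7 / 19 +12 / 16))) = 47914048 / 83215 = 575.79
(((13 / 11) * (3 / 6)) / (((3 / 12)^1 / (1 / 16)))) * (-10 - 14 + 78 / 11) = -1209 / 484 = -2.50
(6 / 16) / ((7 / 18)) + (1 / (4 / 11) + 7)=10.71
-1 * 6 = -6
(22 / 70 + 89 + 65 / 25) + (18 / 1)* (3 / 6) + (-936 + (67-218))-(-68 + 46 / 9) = -290807 / 315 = -923.20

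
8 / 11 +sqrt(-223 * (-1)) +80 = sqrt(223) +888 / 11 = 95.66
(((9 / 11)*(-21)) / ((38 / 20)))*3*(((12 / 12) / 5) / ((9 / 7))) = -882 / 209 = -4.22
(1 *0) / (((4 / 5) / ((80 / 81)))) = 0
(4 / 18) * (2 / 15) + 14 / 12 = 323 / 270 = 1.20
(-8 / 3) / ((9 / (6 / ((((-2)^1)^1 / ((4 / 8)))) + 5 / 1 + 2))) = -44 / 27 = -1.63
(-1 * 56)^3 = -175616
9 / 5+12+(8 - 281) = -1296 / 5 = -259.20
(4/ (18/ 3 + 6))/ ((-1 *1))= -1/ 3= -0.33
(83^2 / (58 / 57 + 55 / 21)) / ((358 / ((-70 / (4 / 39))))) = -3751990515 / 1038916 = -3611.45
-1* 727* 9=-6543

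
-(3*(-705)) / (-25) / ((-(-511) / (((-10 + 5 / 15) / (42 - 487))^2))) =-39527 / 505953875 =-0.00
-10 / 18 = -5 / 9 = -0.56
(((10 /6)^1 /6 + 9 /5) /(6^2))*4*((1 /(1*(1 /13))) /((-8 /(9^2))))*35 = -17017 /16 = -1063.56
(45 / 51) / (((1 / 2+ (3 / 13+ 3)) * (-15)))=-26 / 1649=-0.02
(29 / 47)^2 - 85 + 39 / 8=-1409241 / 17672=-79.74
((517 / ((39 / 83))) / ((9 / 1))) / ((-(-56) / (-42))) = -42911 / 468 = -91.69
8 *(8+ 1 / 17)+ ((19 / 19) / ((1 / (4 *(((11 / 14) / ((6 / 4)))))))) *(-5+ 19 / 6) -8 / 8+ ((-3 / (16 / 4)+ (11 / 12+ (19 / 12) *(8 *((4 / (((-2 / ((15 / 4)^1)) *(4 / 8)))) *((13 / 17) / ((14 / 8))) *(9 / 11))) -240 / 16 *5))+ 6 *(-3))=-2382913 / 23562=-101.13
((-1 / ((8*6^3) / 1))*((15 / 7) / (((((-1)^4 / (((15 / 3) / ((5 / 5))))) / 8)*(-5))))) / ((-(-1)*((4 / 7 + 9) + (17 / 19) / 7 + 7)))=95 / 159912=0.00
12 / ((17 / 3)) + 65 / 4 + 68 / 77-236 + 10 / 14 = -1131159 / 5236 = -216.03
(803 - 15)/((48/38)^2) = 71117/144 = 493.87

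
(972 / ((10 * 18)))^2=29.16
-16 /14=-8 /7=-1.14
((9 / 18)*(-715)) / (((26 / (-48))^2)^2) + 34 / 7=-63792182 / 15379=-4148.01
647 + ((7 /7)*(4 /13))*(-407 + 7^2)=6979 /13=536.85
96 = 96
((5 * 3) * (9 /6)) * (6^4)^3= 48977602560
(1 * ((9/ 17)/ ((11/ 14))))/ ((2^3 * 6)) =21/ 1496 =0.01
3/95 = 0.03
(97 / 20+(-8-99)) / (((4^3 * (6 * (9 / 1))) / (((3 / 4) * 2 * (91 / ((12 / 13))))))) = -268541 / 61440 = -4.37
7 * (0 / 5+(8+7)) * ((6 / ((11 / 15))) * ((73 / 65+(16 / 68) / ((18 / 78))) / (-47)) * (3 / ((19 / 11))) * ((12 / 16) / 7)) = -7.29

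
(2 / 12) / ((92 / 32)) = 4 / 69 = 0.06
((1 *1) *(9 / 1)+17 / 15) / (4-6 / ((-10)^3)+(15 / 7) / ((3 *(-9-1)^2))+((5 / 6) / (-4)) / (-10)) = 425600 / 169427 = 2.51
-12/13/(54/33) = -22/39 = -0.56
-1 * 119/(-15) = 119/15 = 7.93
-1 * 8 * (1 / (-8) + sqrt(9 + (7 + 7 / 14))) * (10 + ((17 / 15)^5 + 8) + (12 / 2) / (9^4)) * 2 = -1251.70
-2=-2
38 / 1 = 38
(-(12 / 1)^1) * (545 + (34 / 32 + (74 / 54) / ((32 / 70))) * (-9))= -12203 / 2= -6101.50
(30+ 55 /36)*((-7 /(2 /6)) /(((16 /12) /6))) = -23835 /8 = -2979.38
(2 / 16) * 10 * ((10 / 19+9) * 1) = 905 / 76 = 11.91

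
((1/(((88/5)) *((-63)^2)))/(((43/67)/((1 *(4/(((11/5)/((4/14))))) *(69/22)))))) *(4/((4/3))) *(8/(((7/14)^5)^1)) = 4931200/176678271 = 0.03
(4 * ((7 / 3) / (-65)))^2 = 784 / 38025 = 0.02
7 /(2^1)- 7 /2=0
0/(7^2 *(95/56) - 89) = 0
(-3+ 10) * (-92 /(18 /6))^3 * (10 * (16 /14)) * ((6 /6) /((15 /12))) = -49836032 /27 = -1845778.96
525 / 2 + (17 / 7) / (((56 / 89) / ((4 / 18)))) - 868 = -1066589 / 1764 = -604.64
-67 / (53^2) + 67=188136 / 2809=66.98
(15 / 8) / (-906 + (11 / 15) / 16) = -450 / 217429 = -0.00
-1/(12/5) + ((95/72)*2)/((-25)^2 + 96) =-2680/6489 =-0.41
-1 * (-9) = 9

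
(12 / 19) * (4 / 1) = 48 / 19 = 2.53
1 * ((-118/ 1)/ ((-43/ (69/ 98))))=4071/ 2107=1.93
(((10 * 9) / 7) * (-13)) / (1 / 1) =-1170 / 7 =-167.14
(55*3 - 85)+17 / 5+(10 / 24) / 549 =2747221 / 32940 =83.40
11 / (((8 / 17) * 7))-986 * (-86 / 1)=4748763 / 56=84799.34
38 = 38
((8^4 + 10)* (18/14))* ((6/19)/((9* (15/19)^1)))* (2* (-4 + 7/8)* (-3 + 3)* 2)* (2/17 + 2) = 0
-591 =-591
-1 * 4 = -4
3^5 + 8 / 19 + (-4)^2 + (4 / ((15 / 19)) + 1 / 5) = 75436 / 285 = 264.69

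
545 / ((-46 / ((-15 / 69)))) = 2725 / 1058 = 2.58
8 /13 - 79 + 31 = -616 /13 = -47.38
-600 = -600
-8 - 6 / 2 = -11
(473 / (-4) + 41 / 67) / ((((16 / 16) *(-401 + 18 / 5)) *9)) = 17515 / 532516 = 0.03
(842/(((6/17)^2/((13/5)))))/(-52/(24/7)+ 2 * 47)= 1581697/7095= 222.93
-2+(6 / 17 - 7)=-147 / 17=-8.65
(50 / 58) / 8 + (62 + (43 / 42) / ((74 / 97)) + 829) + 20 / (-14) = 160619047 / 180264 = 891.02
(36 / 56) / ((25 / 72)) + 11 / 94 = 32381 / 16450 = 1.97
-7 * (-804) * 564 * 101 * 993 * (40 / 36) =353721375840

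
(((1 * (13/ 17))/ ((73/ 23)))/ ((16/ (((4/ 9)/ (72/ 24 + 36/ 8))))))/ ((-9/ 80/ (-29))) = 69368/ 301563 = 0.23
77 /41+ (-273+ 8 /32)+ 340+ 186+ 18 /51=712281 /2788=255.48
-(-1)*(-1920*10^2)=-192000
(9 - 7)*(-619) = -1238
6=6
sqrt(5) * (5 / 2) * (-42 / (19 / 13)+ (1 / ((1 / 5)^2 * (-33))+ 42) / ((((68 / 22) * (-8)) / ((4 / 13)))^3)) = -5657725826455 * sqrt(5) / 78752009856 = -160.64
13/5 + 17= 98/5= 19.60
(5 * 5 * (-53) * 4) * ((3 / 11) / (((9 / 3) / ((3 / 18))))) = -2650 / 33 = -80.30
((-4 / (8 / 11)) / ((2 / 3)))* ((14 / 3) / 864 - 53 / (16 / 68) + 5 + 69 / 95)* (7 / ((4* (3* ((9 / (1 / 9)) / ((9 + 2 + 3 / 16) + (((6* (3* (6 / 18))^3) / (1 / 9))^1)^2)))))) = 1025975401451 / 26873856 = 38177.45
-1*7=-7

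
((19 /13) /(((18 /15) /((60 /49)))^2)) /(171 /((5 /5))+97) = 11875 /2091271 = 0.01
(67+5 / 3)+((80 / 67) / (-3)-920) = -57066 / 67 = -851.73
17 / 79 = 0.22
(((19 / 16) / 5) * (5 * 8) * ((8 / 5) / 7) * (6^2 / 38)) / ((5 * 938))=36 / 82075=0.00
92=92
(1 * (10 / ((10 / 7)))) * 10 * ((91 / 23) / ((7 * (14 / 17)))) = 1105 / 23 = 48.04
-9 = -9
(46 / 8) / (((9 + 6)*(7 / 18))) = 69 / 70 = 0.99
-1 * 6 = -6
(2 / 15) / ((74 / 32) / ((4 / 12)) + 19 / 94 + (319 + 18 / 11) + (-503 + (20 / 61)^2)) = -0.00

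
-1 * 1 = -1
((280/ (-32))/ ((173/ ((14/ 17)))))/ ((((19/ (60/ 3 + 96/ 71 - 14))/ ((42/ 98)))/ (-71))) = 27405/ 55879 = 0.49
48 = 48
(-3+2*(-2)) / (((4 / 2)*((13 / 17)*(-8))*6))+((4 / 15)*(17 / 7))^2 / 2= 1399117 / 4586400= 0.31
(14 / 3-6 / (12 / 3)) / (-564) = -19 / 3384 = -0.01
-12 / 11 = -1.09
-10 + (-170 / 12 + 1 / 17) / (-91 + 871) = -797039 / 79560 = -10.02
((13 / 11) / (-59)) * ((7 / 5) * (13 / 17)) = -1183 / 55165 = -0.02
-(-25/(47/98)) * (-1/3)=-2450/141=-17.38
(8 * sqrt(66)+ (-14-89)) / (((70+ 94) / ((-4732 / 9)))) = 121849 / 369-9464 * sqrt(66) / 369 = 121.85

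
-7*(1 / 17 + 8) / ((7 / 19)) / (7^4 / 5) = -13015 / 40817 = -0.32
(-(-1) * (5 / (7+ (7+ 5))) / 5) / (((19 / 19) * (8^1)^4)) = 1 / 77824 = 0.00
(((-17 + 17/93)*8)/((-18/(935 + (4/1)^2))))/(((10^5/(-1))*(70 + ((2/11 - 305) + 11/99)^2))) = -134978283/176443015037500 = -0.00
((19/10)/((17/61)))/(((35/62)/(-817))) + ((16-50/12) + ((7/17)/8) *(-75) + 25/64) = -5631189331/571200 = -9858.52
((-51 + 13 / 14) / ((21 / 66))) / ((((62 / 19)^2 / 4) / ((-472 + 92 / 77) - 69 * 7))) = 56384.29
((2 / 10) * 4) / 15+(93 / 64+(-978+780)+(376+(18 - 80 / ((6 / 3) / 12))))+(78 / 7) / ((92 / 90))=-209887009 / 772800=-271.59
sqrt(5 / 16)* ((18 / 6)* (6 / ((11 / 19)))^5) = 14440609368* sqrt(5) / 161051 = 200496.64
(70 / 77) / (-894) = -5 / 4917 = -0.00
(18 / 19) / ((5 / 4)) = 0.76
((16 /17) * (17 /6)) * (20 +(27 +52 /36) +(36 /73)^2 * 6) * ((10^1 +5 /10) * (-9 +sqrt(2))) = -67015984 /5329 +67015984 * sqrt(2) /47961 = -10599.63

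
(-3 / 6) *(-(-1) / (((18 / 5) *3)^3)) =-125 / 314928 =-0.00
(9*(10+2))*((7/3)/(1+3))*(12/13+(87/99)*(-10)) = -70854/143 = -495.48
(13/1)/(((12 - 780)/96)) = -13/8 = -1.62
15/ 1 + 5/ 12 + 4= 233/ 12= 19.42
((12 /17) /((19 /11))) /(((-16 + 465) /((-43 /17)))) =-5676 /2465459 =-0.00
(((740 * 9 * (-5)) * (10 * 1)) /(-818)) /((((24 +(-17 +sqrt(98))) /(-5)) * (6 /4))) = 555000 /2863- 555000 * sqrt(2) /2863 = -80.30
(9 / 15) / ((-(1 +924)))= -0.00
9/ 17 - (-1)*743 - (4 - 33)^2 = -1657/ 17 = -97.47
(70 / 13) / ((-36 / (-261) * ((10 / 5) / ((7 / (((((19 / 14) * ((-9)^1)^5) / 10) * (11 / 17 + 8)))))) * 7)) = -12325 / 43755309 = -0.00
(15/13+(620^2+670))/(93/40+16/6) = 600711000/7787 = 77142.80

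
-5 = -5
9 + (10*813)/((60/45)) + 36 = 12285/2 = 6142.50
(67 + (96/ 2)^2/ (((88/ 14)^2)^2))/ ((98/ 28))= 19.56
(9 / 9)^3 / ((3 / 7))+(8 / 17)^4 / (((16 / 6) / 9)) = 626119 / 250563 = 2.50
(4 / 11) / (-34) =-2 / 187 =-0.01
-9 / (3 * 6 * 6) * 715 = -715 / 12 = -59.58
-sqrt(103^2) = -103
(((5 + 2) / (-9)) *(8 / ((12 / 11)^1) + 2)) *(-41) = 297.63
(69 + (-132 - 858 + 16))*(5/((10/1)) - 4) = 6335/2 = 3167.50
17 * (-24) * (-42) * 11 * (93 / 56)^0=188496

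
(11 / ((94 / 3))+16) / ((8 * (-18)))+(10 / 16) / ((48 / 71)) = 0.81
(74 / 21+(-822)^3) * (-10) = 5554122444.76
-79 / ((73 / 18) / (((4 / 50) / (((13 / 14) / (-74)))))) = 2946384 / 23725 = 124.19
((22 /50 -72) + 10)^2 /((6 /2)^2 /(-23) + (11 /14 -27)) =-762663762 /5354375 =-142.44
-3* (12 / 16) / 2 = -9 / 8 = -1.12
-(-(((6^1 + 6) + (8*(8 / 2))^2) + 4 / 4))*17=17629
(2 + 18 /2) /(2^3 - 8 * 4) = -11 /24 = -0.46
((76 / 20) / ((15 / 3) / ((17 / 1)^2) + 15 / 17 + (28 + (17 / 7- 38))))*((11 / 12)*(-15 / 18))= 38437 / 88344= 0.44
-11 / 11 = -1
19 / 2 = 9.50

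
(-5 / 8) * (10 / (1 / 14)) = -175 / 2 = -87.50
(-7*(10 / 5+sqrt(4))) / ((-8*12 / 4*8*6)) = 7 / 288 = 0.02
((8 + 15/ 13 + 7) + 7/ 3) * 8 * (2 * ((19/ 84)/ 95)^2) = 103/ 61425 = 0.00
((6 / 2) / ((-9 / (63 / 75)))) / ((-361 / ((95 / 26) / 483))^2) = -1 / 8132987772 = -0.00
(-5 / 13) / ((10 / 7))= -0.27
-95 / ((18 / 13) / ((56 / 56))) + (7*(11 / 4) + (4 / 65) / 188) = -49.36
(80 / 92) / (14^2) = 5 / 1127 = 0.00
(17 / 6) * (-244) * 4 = -8296 / 3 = -2765.33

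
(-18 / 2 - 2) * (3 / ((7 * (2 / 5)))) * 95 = -15675 / 14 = -1119.64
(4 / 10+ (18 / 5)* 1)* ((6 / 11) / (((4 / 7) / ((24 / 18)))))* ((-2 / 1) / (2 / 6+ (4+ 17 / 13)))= -1.80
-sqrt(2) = -1.41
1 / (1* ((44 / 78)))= 39 / 22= 1.77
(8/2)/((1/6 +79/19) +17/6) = 19/34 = 0.56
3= 3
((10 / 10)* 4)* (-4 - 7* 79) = -2228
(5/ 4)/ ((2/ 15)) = 75/ 8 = 9.38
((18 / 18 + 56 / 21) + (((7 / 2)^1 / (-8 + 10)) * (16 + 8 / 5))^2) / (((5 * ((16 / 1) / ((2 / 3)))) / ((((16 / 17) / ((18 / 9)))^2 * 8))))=4571072 / 325125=14.06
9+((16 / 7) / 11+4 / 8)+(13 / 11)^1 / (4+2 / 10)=4615 / 462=9.99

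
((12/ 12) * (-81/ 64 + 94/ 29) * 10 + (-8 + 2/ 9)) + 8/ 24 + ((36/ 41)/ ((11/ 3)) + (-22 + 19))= 35982149/ 3766752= 9.55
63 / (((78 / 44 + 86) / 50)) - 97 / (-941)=65398607 / 1817071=35.99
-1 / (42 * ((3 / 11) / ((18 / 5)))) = -11 / 35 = -0.31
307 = 307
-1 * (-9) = 9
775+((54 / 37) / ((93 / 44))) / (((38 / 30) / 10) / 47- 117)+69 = 798486912908 / 946081157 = 843.99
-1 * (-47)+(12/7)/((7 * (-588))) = 112846/2401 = 47.00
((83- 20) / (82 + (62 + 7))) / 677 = 63 / 102227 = 0.00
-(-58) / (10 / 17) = 493 / 5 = 98.60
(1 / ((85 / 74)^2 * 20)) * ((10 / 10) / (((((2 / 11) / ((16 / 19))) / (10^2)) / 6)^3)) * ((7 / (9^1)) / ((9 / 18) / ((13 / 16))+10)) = 2716707209216000 / 45591773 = 59587663.09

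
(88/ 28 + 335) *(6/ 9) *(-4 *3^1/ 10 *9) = -85212/ 35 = -2434.63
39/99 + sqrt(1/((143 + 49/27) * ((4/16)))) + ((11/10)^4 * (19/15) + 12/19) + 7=3 * sqrt(11730)/1955 + 309739411/31350000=10.05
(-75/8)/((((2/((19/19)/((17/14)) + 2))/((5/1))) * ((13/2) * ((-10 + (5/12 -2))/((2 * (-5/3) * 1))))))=-90000/30719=-2.93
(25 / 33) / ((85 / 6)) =10 / 187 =0.05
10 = 10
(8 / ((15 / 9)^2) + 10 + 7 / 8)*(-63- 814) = -12063.14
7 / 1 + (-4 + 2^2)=7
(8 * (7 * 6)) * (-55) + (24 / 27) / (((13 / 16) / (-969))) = -762064 / 39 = -19540.10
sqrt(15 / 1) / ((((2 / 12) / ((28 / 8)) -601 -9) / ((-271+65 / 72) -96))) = 2.32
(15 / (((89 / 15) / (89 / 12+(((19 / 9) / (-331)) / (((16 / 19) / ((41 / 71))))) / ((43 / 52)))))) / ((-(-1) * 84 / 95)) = 80044199875 / 3777409734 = 21.19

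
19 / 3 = 6.33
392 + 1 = 393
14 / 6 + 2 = 13 / 3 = 4.33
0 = 0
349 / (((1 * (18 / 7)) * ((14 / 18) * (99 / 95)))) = 33155 / 198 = 167.45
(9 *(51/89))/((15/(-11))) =-1683/445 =-3.78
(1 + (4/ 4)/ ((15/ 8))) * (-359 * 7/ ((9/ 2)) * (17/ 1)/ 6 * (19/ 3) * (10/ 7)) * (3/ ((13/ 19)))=-96245.41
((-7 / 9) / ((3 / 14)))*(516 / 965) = -16856 / 8685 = -1.94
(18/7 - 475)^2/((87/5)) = 54681245/4263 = 12826.94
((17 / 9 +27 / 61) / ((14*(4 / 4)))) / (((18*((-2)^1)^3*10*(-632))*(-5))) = -1 / 27323730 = -0.00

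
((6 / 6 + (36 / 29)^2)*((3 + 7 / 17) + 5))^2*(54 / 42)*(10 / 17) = 8404727335290 / 24324100871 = 345.53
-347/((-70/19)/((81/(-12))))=-178011/280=-635.75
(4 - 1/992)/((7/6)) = 11901/3472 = 3.43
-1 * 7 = -7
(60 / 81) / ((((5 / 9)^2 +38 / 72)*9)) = 80 / 813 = 0.10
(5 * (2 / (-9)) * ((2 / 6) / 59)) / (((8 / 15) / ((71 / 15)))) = -355 / 6372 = -0.06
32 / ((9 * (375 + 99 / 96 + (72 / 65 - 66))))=66560 / 5824521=0.01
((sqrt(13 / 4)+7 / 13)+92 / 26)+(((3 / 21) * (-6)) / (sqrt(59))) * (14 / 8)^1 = -3 * sqrt(59) / 118+sqrt(13) / 2+53 / 13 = 5.68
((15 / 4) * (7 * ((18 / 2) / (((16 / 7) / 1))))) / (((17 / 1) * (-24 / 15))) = -33075 / 8704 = -3.80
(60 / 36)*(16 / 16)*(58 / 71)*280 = 81200 / 213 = 381.22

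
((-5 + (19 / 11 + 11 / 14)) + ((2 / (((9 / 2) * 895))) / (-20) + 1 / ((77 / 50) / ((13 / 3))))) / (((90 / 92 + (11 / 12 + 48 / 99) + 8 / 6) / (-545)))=-10163483294 / 211876035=-47.97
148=148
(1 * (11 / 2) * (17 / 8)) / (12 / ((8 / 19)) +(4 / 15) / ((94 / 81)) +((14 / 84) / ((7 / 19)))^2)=0.40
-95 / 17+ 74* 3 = 3679 / 17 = 216.41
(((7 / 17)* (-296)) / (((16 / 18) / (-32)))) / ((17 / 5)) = 372960 / 289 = 1290.52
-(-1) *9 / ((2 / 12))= 54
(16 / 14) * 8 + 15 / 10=149 / 14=10.64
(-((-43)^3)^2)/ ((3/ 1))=-6321363049/ 3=-2107121016.33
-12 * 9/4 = -27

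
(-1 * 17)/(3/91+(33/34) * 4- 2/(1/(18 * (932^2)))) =26299/48375401751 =0.00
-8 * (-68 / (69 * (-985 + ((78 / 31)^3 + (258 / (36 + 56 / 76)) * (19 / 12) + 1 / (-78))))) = -0.01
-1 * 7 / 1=-7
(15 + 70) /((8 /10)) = 425 /4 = 106.25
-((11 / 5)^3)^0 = -1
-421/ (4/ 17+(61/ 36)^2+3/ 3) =-9275472/ 90473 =-102.52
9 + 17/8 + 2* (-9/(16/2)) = 71/8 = 8.88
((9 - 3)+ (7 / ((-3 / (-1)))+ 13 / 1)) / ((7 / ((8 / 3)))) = 512 / 63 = 8.13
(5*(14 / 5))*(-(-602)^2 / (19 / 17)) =-4539586.95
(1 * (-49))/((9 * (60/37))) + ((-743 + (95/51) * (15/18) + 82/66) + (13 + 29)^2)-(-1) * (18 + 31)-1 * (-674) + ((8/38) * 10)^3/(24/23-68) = 8452123383887/4848352740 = 1743.30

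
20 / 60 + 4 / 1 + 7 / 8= 125 / 24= 5.21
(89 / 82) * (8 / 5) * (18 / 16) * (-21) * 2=-16821 / 205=-82.05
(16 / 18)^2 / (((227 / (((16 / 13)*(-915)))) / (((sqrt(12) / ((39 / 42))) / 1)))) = -8744960*sqrt(3) / 1035801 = -14.62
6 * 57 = 342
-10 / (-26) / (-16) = -0.02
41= 41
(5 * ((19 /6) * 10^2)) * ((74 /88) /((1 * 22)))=60.52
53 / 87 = 0.61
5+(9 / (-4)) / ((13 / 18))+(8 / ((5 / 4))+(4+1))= 1727 / 130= 13.28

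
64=64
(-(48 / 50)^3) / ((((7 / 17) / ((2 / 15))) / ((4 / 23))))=-626688 / 12578125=-0.05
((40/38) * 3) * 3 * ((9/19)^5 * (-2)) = -21257640/47045881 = -0.45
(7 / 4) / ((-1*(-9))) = 7 / 36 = 0.19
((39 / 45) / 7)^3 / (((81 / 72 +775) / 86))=1511536 / 7187693625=0.00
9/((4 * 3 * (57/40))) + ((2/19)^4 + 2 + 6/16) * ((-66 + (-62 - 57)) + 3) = -431.75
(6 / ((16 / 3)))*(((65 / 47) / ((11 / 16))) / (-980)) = -117 / 50666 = -0.00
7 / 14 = 1 / 2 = 0.50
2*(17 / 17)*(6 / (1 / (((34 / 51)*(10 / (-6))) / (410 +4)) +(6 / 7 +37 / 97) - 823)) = -13580 / 1351619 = -0.01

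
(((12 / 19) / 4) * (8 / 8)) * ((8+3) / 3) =0.58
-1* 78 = -78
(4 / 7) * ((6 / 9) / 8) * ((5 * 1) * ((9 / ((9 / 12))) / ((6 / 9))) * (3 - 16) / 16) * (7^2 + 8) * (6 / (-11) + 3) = -300105 / 616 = -487.18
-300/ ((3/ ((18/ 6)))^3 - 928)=100/ 309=0.32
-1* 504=-504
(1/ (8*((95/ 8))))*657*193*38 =253602/ 5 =50720.40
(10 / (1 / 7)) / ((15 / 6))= 28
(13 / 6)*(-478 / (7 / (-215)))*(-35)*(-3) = 3340025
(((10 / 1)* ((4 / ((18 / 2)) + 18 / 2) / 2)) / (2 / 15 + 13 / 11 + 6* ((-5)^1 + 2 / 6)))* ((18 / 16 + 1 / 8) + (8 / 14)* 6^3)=-4800125 / 21756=-220.63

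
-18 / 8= -9 / 4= -2.25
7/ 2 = 3.50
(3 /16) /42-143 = -32031 /224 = -143.00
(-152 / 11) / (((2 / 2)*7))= -152 / 77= -1.97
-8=-8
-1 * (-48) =48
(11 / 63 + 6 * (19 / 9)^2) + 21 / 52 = 268493 / 9828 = 27.32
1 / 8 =0.12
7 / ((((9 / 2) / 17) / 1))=238 / 9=26.44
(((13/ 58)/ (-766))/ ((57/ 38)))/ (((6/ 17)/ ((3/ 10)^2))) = -221/ 4442800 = -0.00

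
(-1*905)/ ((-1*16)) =905/ 16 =56.56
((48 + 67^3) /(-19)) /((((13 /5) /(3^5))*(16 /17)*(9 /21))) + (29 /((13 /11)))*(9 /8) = -14497477047 /3952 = -3668389.94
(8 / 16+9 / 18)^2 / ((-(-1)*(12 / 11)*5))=0.18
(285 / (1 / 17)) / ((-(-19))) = 255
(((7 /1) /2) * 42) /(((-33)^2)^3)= 49 /430489323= 0.00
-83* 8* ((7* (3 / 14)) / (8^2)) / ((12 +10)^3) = -249 / 170368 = -0.00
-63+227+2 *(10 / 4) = 169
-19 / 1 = -19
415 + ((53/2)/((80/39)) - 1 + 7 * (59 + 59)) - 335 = 146867/160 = 917.92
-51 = -51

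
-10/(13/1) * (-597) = 5970/13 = 459.23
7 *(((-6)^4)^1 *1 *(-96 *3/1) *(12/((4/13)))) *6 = -611380224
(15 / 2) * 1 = 15 / 2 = 7.50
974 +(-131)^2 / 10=26901 / 10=2690.10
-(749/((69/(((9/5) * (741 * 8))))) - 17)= -13318261/115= -115810.97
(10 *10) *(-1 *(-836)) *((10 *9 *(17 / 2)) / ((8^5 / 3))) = 11991375 / 2048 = 5855.16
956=956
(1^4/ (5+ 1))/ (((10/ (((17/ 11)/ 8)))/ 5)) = 17/ 1056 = 0.02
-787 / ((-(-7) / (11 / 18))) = -8657 / 126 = -68.71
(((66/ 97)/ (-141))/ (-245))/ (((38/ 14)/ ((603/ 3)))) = 4422/ 3031735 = 0.00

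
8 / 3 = 2.67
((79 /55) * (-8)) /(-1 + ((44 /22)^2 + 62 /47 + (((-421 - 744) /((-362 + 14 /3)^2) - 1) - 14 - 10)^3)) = 45079973114064526114816 /61348614191473522841320965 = 0.00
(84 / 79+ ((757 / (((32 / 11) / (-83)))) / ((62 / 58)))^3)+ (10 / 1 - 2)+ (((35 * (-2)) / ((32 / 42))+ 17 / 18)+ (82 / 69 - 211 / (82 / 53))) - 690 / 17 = -91774954879630173959298761993 / 11126670604075008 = -8248195542520.93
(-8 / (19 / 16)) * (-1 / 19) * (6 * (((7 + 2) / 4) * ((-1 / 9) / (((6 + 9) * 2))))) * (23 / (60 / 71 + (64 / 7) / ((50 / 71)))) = -457240 / 15506033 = -0.03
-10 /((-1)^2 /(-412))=4120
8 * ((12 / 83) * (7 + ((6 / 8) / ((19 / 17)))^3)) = 9616449 / 1138594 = 8.45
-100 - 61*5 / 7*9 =-3445 / 7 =-492.14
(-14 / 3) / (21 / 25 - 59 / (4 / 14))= 100 / 4407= 0.02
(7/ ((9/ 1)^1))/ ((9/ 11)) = 77/ 81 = 0.95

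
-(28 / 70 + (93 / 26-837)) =108293 / 130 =833.02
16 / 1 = 16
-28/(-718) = 14/359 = 0.04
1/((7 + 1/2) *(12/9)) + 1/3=13/30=0.43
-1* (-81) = 81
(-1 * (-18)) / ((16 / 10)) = 45 / 4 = 11.25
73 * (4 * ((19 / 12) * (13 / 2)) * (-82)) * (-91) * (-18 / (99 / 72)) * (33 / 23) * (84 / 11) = -813742203456 / 253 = -3216372345.68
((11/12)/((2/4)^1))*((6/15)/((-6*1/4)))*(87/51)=-638/765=-0.83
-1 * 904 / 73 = -904 / 73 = -12.38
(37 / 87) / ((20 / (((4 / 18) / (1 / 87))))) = 0.41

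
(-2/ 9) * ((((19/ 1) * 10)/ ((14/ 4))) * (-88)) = 66880/ 63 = 1061.59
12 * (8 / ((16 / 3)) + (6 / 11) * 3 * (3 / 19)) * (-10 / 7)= -6300 / 209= -30.14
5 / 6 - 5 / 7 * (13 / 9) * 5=-545 / 126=-4.33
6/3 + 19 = 21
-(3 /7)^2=-9 /49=-0.18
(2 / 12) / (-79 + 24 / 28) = -7 / 3282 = -0.00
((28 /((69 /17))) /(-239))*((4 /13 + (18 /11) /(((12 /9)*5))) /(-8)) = 94129 /47164260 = 0.00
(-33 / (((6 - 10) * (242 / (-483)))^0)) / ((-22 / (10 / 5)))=3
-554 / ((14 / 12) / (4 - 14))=33240 / 7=4748.57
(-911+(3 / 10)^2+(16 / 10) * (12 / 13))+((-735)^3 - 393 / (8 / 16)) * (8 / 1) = -4129489256663 / 1300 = -3176530197.43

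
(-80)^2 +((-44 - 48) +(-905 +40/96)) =64841/12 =5403.42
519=519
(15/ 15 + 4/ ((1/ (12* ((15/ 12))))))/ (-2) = -61/ 2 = -30.50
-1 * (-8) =8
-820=-820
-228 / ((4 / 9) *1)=-513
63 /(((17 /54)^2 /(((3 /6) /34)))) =45927 /4913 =9.35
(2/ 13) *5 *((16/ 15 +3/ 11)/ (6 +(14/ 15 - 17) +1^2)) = -5/ 44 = -0.11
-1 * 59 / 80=-59 / 80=-0.74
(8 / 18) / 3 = 4 / 27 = 0.15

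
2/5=0.40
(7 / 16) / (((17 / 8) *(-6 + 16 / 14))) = -49 / 1156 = -0.04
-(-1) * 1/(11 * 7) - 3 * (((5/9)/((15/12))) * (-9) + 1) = 694/77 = 9.01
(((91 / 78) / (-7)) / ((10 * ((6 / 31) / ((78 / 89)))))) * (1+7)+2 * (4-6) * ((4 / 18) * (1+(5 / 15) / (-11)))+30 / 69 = -3133772 / 3039795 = -1.03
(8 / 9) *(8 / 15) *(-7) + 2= -178 / 135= -1.32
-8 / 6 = -4 / 3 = -1.33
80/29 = 2.76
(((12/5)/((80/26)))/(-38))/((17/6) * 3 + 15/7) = -273/141550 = -0.00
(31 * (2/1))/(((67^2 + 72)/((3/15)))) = 62/22805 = 0.00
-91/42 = -13/6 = -2.17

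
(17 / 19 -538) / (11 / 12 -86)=122460 / 19399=6.31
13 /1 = 13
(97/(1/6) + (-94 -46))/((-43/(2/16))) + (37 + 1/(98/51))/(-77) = -1.77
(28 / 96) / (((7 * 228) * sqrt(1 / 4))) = 1 / 2736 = 0.00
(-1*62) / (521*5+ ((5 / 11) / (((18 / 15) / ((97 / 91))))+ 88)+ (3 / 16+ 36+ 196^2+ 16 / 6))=-0.00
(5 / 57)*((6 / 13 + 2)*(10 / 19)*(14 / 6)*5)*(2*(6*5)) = 1120000 / 14079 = 79.55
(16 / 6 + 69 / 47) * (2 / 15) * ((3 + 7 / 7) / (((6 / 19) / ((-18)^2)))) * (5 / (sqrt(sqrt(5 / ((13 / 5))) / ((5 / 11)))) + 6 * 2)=48336 * sqrt(11) * 13^(1 / 4) / 47 + 6380352 / 235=33627.15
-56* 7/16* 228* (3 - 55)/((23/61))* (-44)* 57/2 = -22219365168/23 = -966059355.13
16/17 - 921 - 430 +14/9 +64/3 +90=-189287/153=-1237.17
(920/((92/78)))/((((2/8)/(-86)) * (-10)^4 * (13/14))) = -3612/125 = -28.90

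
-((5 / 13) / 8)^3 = -125 / 1124864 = -0.00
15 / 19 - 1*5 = -80 / 19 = -4.21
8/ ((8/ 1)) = 1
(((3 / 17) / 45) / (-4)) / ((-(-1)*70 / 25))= -1 / 2856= -0.00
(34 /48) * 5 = 85 /24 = 3.54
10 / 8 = 5 / 4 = 1.25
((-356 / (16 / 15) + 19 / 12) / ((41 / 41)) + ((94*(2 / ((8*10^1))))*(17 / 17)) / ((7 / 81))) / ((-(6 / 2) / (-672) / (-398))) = 407835376 / 15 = 27189025.07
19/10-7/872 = 8249/4360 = 1.89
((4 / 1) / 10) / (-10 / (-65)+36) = 13 / 1175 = 0.01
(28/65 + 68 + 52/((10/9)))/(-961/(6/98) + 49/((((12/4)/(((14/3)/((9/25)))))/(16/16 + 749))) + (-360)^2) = 0.00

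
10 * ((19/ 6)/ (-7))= -95/ 21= -4.52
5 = 5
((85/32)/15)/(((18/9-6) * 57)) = -17/21888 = -0.00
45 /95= 9 /19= 0.47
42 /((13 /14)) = 588 /13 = 45.23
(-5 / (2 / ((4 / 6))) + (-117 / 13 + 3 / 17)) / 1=-535 / 51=-10.49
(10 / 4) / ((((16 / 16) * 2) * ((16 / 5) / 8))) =25 / 8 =3.12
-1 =-1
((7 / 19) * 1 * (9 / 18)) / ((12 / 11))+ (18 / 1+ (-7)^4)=1103141 / 456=2419.17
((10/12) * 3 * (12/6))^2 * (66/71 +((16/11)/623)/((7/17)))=79634950/3405941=23.38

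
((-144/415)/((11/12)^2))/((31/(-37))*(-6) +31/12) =-9206784/169676485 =-0.05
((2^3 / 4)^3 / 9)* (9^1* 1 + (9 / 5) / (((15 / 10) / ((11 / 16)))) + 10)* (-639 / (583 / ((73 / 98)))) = -4110119 / 285670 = -14.39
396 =396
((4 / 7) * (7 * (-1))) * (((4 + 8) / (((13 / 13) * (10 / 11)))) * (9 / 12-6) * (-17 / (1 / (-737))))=17365194 / 5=3473038.80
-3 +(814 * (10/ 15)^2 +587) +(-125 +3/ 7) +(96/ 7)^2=445096/ 441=1009.29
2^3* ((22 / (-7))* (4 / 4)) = -176 / 7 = -25.14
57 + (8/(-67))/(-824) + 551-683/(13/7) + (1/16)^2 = 5517359729/22966528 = 240.23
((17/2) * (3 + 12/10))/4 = 357/40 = 8.92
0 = 0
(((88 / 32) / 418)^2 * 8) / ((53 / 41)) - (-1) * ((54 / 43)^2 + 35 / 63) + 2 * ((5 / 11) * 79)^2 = 795491785629017 / 308203700904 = 2581.06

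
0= 0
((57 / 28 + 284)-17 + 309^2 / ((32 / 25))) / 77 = 16769439 / 17248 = 972.25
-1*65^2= -4225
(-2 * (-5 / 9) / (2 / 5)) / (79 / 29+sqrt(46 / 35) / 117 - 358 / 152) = 2384731030500 / 316456712099 - 1578725200 * sqrt(1610) / 316456712099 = 7.34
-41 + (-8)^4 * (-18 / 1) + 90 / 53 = -3909667 / 53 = -73767.30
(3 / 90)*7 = 7 / 30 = 0.23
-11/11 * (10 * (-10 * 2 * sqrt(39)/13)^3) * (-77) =-18480000 * sqrt(39)/169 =-682884.99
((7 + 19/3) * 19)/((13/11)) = 8360/39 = 214.36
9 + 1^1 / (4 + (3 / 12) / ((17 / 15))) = 9.24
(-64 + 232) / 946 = 84 / 473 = 0.18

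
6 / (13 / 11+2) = 66 / 35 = 1.89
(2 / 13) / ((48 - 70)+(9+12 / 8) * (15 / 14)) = -8 / 559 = -0.01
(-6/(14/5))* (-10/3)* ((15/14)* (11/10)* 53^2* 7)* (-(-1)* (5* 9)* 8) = 417136500/7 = 59590928.57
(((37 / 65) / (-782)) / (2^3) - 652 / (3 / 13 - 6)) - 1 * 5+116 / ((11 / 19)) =20690731703 / 67095600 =308.38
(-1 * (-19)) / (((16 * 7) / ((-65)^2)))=80275 / 112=716.74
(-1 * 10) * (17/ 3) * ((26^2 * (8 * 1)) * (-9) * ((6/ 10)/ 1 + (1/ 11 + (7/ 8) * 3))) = 100600968/ 11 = 9145542.55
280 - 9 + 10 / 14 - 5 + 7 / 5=9384 / 35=268.11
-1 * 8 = -8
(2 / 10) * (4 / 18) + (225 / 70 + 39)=26623 / 630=42.26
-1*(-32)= 32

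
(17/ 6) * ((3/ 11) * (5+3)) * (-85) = -5780/ 11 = -525.45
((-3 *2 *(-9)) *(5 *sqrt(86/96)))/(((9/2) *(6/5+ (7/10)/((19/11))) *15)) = 38 *sqrt(129)/183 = 2.36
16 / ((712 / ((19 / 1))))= 38 / 89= 0.43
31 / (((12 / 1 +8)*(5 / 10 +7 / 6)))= 93 / 100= 0.93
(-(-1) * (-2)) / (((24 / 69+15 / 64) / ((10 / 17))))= -29440 / 14569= -2.02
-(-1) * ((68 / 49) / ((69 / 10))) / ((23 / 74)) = 0.65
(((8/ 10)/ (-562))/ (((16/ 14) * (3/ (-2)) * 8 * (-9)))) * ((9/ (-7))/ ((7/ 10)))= 1/ 47208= 0.00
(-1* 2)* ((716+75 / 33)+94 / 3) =-49474 / 33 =-1499.21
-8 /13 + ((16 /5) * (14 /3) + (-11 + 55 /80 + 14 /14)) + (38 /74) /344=5.01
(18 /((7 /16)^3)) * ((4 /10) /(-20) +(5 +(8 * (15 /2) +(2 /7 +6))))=919498752 /60025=15318.60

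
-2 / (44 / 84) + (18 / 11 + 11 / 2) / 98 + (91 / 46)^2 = 47946 / 285131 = 0.17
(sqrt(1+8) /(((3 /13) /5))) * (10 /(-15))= -130 /3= -43.33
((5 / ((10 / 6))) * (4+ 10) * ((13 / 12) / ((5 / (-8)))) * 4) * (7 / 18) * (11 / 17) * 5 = -56056 / 153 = -366.38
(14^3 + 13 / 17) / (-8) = -46661 / 136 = -343.10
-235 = -235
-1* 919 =-919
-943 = -943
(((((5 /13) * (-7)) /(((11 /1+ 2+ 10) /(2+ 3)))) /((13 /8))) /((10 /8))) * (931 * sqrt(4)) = -2085440 /3887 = -536.52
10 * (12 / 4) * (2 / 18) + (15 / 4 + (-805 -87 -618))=-18035 / 12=-1502.92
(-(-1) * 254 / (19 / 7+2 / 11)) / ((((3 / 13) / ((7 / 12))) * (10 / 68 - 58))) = -2161159 / 563967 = -3.83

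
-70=-70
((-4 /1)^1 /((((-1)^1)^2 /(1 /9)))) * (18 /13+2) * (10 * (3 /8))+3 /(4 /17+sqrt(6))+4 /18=-556540 /100503+867 * sqrt(6) /1718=-4.30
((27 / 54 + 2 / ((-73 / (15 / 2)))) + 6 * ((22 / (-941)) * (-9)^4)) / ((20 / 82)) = -5182528289 / 1373860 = -3772.24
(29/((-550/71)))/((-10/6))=6177/2750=2.25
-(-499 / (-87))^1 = -499 / 87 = -5.74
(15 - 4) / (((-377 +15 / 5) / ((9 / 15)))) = -3 / 170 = -0.02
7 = 7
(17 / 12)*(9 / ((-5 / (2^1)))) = -51 / 10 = -5.10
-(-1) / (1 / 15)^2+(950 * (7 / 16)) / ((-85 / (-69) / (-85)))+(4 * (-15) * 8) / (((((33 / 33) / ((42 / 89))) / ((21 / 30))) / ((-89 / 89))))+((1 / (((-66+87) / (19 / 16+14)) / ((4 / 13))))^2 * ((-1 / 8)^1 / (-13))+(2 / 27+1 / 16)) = -936894668810677 / 33112340352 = -28294.43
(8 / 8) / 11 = 1 / 11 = 0.09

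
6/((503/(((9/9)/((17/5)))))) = 30/8551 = 0.00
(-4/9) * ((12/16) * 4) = -1.33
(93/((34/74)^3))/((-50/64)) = -150743328/122825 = -1227.30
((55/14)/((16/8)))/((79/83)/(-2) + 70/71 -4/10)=1620575/90762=17.86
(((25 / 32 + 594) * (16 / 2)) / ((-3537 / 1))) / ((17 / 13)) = -247429 / 240516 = -1.03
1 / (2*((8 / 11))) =11 / 16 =0.69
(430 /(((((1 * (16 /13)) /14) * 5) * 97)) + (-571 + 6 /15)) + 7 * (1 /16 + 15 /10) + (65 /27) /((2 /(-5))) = -116408467 /209520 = -555.60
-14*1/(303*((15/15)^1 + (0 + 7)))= -7/1212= -0.01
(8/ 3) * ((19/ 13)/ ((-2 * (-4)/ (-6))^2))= 57/ 26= 2.19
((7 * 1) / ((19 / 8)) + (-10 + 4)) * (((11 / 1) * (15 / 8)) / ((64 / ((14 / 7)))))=-4785 / 2432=-1.97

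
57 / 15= 19 / 5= 3.80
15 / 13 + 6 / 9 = 71 / 39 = 1.82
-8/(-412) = 2/103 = 0.02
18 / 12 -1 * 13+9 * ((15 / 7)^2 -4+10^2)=893.83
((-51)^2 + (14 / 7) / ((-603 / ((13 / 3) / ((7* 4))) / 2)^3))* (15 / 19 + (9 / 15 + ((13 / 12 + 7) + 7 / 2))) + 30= 312705074917670300899 / 9259225547206320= 33772.27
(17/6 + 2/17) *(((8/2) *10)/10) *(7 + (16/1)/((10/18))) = 107758/255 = 422.58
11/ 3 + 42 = 137/ 3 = 45.67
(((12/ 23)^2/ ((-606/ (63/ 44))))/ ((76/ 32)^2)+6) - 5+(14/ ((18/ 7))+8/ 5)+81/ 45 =93988696997/ 9547495155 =9.84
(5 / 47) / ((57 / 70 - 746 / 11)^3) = -2282665000 / 6454612921768279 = -0.00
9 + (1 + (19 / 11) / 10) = 1119 / 110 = 10.17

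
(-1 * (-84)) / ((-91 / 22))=-264 / 13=-20.31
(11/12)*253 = 2783/12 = 231.92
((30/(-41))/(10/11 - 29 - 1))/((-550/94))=-0.00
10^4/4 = 2500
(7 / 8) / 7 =1 / 8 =0.12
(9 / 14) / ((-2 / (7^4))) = -3087 / 4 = -771.75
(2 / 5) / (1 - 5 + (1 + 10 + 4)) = 2 / 55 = 0.04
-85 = -85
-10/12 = -5/6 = -0.83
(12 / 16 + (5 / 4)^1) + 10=12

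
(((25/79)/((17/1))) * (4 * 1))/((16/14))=175/2686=0.07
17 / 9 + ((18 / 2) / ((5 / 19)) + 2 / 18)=181 / 5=36.20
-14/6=-2.33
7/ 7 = 1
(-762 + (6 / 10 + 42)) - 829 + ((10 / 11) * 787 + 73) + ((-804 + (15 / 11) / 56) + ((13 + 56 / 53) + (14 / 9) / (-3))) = -6833282147 / 4407480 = -1550.38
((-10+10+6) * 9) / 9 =6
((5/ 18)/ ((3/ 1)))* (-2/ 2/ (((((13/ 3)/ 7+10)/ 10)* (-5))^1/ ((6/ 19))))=70/ 12711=0.01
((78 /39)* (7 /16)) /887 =7 /7096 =0.00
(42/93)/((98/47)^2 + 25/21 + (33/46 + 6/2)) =29874516/612260323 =0.05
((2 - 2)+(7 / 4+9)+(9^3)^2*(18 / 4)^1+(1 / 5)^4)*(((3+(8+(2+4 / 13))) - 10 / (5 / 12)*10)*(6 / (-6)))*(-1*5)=-1355333943551 / 500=-2710667887.10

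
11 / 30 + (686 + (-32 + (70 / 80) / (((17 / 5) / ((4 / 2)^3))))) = 334777 / 510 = 656.43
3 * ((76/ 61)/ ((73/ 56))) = 12768/ 4453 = 2.87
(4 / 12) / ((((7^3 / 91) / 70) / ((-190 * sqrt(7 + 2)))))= -24700 / 7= -3528.57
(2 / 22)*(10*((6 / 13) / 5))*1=12 / 143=0.08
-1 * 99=-99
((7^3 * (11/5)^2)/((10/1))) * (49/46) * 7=14235529/11500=1237.87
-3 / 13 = -0.23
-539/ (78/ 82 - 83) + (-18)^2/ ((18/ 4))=264307/ 3364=78.57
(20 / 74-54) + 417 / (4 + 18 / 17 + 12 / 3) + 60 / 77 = -39419 / 5698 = -6.92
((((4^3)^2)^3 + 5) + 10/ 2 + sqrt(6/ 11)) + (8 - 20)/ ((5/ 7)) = sqrt(66)/ 11 + 343597383646/ 5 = 68719476729.94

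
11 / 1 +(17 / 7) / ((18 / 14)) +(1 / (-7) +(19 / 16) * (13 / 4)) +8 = 99209 / 4032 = 24.61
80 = 80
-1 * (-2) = 2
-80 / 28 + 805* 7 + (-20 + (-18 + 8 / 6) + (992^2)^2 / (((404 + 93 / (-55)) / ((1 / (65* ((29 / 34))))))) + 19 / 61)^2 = 4392765640917214879659508178374000 / 2330397209498716449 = 1884985796847107.99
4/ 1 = 4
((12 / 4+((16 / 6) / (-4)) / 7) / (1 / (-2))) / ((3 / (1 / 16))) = -61 / 504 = -0.12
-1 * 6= -6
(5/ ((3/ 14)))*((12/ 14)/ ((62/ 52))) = 520/ 31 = 16.77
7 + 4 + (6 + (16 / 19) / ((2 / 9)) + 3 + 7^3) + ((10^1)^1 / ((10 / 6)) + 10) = 382.79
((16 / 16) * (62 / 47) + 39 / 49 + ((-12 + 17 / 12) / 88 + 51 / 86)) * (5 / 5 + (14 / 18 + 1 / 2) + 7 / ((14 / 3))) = 4600554773 / 470585808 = 9.78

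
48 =48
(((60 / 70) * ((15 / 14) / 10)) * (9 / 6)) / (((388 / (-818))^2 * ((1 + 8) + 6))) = 1505529 / 36883280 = 0.04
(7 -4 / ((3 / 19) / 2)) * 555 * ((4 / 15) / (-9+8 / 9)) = 58164 / 73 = 796.77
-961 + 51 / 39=-12476 / 13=-959.69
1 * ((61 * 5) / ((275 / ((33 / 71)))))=183 / 355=0.52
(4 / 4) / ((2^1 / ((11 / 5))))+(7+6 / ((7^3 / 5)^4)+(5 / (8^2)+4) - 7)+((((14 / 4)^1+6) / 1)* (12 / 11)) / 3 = 420595207376787 / 48721330947520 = 8.63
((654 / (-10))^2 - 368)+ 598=112679 / 25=4507.16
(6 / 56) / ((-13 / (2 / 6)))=-1 / 364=-0.00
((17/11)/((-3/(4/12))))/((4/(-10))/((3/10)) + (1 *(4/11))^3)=2057/15396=0.13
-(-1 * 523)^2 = -273529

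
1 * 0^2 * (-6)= 0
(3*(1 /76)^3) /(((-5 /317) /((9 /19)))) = -8559 /41702720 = -0.00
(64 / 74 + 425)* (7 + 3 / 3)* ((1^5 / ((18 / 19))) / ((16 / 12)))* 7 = 2095681 / 111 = 18880.01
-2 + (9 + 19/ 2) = 16.50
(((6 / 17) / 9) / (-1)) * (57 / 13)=-38 / 221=-0.17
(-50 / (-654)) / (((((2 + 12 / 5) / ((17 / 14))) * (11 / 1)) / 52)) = 27625 / 276969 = 0.10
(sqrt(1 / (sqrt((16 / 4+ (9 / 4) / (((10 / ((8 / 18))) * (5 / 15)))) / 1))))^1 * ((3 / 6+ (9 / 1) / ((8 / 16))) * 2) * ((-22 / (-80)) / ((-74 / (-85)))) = 187 * 10^(1 / 4) * 43^(3 / 4) / 688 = 8.12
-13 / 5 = -2.60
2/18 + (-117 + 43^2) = 15589/9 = 1732.11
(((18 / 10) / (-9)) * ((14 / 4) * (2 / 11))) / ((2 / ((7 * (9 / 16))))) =-0.25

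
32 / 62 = 16 / 31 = 0.52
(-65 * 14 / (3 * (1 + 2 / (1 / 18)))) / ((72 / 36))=-455 / 111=-4.10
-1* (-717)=717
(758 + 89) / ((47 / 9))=162.19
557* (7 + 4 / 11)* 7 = 315819 / 11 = 28710.82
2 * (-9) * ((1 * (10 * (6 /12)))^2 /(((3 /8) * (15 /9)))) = -720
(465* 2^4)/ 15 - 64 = 432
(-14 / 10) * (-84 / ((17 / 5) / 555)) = 326340 / 17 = 19196.47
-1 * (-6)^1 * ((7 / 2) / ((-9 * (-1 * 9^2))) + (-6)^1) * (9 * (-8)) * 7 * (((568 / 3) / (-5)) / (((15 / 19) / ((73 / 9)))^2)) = -534872666880832 / 7381125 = -72464924.64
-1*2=-2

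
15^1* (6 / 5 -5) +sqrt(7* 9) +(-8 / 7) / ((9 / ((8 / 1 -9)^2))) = -3599 / 63 +3* sqrt(7) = -49.19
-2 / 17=-0.12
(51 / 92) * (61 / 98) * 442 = 687531 / 4508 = 152.51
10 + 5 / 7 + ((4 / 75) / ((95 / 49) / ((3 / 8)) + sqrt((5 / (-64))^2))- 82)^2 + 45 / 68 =4883774095351255911 / 725272460937500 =6733.71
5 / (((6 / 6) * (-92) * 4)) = -5 / 368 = -0.01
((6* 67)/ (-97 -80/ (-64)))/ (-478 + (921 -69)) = -804/ 71621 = -0.01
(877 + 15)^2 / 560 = 49729 / 35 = 1420.83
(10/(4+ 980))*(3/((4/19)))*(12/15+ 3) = 361/656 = 0.55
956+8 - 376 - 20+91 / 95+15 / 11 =595986 / 1045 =570.32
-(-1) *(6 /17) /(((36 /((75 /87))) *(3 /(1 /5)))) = 5 /8874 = 0.00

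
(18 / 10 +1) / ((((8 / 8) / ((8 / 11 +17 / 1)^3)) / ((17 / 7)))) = 50421150 / 1331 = 37882.16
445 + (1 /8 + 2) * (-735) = -8935 /8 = -1116.88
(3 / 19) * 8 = 24 / 19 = 1.26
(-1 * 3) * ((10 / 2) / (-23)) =15 / 23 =0.65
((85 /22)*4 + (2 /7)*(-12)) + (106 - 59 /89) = 117.36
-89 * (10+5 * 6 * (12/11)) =-41830/11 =-3802.73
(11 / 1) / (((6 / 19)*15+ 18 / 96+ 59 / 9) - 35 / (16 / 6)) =-30096 / 4501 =-6.69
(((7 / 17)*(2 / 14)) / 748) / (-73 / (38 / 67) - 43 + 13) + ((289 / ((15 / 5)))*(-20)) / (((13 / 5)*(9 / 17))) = -18838946654069 / 13459129398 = -1399.72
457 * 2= 914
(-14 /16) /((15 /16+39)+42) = -14 /1311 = -0.01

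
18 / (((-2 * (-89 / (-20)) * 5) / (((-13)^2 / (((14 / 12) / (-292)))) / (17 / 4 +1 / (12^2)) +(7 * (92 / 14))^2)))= 13573584 / 4291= 3163.27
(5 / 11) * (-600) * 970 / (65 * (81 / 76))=-14744000 / 3861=-3818.70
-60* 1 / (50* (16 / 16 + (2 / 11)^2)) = -726 / 625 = -1.16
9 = 9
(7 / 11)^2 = 49 / 121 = 0.40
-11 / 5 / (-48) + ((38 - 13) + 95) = 28811 / 240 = 120.05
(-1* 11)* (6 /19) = -66 /19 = -3.47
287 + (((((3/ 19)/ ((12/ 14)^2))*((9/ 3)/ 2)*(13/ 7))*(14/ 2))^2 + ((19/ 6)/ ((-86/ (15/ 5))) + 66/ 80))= 1516422007/ 4967360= 305.28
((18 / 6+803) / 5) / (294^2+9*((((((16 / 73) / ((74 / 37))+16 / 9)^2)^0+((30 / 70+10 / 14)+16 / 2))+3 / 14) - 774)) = 11284 / 5569425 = 0.00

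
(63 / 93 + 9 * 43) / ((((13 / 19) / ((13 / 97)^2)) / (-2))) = -5936892 / 291679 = -20.35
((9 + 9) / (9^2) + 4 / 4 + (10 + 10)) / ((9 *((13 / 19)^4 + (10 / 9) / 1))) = 24891311 / 14042331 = 1.77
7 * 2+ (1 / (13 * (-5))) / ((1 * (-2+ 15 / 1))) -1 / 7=81958 / 5915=13.86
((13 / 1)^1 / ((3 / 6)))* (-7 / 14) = -13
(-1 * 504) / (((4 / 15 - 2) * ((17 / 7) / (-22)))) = -582120 / 221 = -2634.03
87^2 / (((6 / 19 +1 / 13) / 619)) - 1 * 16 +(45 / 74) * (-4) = 42818077175 / 3589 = 11930364.22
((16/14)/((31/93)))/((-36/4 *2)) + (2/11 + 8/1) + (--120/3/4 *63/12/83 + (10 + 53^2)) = 108428065/38346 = 2827.62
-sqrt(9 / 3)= -sqrt(3)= -1.73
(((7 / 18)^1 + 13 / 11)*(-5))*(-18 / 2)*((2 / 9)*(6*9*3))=27990 / 11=2544.55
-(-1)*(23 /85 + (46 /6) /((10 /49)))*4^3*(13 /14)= 4013776 /1785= 2248.61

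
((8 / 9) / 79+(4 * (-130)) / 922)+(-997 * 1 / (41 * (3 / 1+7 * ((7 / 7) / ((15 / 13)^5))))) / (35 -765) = -5239644993445067 / 9569200772210256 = -0.55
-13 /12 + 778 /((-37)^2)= -8461 /16428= -0.52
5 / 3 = 1.67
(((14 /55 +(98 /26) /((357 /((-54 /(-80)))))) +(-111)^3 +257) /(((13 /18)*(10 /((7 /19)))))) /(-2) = 34876.33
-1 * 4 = -4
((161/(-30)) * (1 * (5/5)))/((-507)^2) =-161/7711470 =-0.00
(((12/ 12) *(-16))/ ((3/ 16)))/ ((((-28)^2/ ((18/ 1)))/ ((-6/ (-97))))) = -576/ 4753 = -0.12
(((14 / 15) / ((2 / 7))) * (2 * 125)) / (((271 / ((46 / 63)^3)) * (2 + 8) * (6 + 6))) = 0.01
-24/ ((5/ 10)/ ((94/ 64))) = -141/ 2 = -70.50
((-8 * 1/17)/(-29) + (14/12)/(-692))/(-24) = -29765/49126464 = -0.00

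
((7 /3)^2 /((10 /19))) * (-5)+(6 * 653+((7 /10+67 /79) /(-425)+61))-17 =5907935434 /1510875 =3910.27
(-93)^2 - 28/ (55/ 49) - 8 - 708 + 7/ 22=869921/ 110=7908.37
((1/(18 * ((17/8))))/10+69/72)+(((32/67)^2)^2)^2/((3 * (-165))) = 5253754919047057079/5467295210622614424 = 0.96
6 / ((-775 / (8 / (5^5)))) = -48 / 2421875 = -0.00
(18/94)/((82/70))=315/1927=0.16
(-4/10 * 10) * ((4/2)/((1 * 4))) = -2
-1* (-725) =725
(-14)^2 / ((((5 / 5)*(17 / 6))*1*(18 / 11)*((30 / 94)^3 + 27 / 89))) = 4980493133 / 39570849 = 125.86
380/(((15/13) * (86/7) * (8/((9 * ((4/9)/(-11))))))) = -1729/1419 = -1.22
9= 9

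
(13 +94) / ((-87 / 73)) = -7811 / 87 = -89.78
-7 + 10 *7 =63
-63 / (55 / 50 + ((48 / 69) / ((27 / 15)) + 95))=-130410 / 199727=-0.65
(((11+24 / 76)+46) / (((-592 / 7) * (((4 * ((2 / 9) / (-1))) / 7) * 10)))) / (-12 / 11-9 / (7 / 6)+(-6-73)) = -36979173 / 6083818240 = -0.01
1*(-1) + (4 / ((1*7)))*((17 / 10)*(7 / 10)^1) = -8 / 25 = -0.32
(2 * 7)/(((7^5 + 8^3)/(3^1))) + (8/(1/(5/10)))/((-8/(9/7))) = -51761/80822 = -0.64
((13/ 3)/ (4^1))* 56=182/ 3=60.67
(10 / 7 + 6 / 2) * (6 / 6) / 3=1.48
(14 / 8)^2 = 49 / 16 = 3.06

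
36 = 36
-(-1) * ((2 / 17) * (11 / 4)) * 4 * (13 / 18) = 143 / 153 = 0.93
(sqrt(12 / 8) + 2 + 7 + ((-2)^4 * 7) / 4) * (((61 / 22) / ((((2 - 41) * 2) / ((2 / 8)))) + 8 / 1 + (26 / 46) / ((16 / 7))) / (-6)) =-12030661 / 236808 - 325153 * sqrt(6) / 473616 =-52.49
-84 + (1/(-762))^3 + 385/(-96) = -155761091707/1769802912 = -88.01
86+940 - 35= 991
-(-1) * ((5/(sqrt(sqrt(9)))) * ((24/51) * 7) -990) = -990 +280 * sqrt(3)/51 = -980.49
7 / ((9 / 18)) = 14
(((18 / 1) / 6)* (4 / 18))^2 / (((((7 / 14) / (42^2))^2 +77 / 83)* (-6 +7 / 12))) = -5509776384 / 62296159315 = -0.09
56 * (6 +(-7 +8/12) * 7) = -6440/3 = -2146.67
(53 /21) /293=53 /6153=0.01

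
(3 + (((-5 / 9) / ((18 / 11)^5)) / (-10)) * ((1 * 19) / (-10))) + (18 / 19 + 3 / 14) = 4.15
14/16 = 0.88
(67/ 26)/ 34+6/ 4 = 1393/ 884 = 1.58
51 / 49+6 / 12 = 151 / 98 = 1.54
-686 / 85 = -8.07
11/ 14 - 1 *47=-647/ 14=-46.21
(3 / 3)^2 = 1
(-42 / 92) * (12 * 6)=-756 / 23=-32.87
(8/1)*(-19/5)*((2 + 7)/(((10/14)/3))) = -28728/25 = -1149.12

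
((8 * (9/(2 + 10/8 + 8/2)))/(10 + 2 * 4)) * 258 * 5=20640/29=711.72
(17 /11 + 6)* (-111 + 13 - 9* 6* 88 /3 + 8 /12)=-418652 /33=-12686.42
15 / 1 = 15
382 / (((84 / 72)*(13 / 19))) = 43548 / 91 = 478.55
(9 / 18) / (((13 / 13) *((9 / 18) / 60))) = 60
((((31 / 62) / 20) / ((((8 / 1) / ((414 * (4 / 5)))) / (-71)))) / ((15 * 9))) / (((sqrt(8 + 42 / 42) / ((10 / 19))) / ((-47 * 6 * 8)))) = 307004 / 1425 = 215.44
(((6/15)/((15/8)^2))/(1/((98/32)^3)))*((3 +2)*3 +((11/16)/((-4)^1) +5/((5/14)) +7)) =269769157/2304000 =117.09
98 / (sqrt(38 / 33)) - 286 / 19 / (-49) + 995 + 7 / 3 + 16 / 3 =49* sqrt(1254) / 19 + 2801306 / 2793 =1094.30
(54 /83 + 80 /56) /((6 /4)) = 2416 /1743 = 1.39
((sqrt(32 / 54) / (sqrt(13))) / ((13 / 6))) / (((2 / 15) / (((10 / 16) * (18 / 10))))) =45 * sqrt(39) / 338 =0.83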